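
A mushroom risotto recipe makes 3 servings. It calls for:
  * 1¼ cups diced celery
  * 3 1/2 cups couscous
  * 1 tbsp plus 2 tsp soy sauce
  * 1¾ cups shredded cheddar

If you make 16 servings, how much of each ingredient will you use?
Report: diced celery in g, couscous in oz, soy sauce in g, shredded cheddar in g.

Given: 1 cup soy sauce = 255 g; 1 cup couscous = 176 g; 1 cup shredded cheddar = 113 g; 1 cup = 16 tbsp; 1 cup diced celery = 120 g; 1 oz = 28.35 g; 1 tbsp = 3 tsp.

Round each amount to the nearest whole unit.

diced celery: 800 g; couscous: 116 oz; soy sauce: 142 g; shredded cheddar: 1055 g

Scaling factor: 16/3.
diced celery: 1.25 cup × 16/3 × 120 g/cup = 800 g
couscous: 3.5 cup × 16/3 × 176 g/cup ÷ 28.35 g/oz ≈ 116 oz
soy sauce: (1 tbsp + 2 tsp = 5/3 tbsp) × 16/3 ÷ 16 tbsp/cup × 255 g/cup ≈ 142 g
shredded cheddar: 1.75 cup × 16/3 × 113 g/cup ≈ 1055 g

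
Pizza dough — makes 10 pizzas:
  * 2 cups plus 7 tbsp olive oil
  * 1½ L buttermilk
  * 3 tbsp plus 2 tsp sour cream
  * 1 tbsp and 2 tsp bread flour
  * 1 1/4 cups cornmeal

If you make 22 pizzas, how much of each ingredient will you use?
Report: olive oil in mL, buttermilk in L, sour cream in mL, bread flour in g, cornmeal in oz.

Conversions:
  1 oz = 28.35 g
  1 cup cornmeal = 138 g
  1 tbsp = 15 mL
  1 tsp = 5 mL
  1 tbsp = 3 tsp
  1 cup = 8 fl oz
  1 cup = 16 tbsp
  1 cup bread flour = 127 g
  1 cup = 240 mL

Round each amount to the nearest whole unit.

Scaling factor: 22/10 = 11/5 = 2.2.
olive oil: (2 cup + 7 tbsp = 2.4375 cup) × 11/5 × 240 mL/cup = 1287 mL
buttermilk: 1.5 L × 11/5 ≈ 3 L
sour cream: (3 tbsp + 2 tsp = 11/3 tbsp) × 11/5 × 15 mL/tbsp = 121 mL
bread flour: (1 tbsp + 2 tsp = 5/3 tbsp) × 11/5 ÷ 16 tbsp/cup × 127 g/cup ≈ 29 g
cornmeal: 1.25 cup × 11/5 × 138 g/cup ÷ 28.35 g/oz ≈ 13 oz

olive oil: 1287 mL; buttermilk: 3 L; sour cream: 121 mL; bread flour: 29 g; cornmeal: 13 oz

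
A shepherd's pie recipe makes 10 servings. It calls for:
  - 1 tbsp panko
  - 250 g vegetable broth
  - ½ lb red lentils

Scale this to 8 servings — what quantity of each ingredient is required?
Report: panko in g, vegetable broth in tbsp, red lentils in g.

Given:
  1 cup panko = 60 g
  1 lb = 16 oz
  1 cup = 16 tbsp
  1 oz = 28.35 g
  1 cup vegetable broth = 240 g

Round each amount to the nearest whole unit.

panko: 3 g; vegetable broth: 13 tbsp; red lentils: 181 g

Scaling factor: 8/10 = 4/5 = 0.8.
panko: 1 tbsp × 4/5 ÷ 16 tbsp/cup × 60 g/cup = 3 g
vegetable broth: 250 g × 4/5 ÷ 240 g/cup × 16 tbsp/cup ≈ 13 tbsp
red lentils: 0.5 lb × 4/5 × 16 oz/lb × 28.35 g/oz ≈ 181 g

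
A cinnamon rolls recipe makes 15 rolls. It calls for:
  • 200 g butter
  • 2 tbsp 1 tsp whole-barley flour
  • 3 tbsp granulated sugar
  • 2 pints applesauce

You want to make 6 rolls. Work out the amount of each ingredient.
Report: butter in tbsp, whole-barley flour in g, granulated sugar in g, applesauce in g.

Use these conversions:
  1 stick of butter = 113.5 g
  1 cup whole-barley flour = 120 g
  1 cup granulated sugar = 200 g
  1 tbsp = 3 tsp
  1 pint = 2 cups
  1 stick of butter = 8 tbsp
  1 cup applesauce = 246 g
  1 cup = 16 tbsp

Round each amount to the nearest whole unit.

butter: 6 tbsp; whole-barley flour: 7 g; granulated sugar: 15 g; applesauce: 394 g

Scaling factor: 6/15 = 2/5 = 0.4.
butter: 200 g × 2/5 ÷ 113.5 g/stick × 8 tbsp/stick ≈ 6 tbsp
whole-barley flour: (2 tbsp + 1 tsp = 7/3 tbsp) × 2/5 ÷ 16 tbsp/cup × 120 g/cup = 7 g
granulated sugar: 3 tbsp × 2/5 ÷ 16 tbsp/cup × 200 g/cup = 15 g
applesauce: 2 pint × 2/5 × 2 cup/pint × 246 g/cup ≈ 394 g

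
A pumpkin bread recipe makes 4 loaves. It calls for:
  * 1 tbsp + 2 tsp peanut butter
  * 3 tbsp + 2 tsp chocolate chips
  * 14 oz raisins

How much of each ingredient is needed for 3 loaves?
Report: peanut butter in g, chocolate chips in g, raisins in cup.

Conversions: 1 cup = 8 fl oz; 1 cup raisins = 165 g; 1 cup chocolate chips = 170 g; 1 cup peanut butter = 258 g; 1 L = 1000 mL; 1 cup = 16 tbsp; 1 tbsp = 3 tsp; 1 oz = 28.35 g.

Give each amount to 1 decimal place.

peanut butter: 20.2 g; chocolate chips: 29.2 g; raisins: 1.8 cup

Scaling factor: 3/4 = 0.75.
peanut butter: (1 tbsp + 2 tsp = 5/3 tbsp) × 3/4 ÷ 16 tbsp/cup × 258 g/cup ≈ 20.2 g
chocolate chips: (3 tbsp + 2 tsp = 11/3 tbsp) × 3/4 ÷ 16 tbsp/cup × 170 g/cup ≈ 29.2 g
raisins: 14 oz × 3/4 × 28.35 g/oz ÷ 165 g/cup ≈ 1.8 cup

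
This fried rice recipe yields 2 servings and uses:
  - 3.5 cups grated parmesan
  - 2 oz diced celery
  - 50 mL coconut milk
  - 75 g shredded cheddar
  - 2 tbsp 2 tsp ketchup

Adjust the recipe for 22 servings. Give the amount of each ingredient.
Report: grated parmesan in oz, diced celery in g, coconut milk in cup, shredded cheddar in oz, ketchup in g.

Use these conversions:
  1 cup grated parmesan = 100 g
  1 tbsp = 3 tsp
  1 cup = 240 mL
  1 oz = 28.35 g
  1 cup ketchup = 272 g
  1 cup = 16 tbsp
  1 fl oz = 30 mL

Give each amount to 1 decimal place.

Scaling factor: 22/2 = 11.
grated parmesan: 3.5 cup × 11 × 100 g/cup ÷ 28.35 g/oz ≈ 135.8 oz
diced celery: 2 oz × 11 × 28.35 g/oz = 623.7 g
coconut milk: 50 mL × 11 ÷ 240 mL/cup ≈ 2.3 cup
shredded cheddar: 75 g × 11 ÷ 28.35 g/oz ≈ 29.1 oz
ketchup: (2 tbsp + 2 tsp = 8/3 tbsp) × 11 ÷ 16 tbsp/cup × 272 g/cup ≈ 498.7 g

grated parmesan: 135.8 oz; diced celery: 623.7 g; coconut milk: 2.3 cup; shredded cheddar: 29.1 oz; ketchup: 498.7 g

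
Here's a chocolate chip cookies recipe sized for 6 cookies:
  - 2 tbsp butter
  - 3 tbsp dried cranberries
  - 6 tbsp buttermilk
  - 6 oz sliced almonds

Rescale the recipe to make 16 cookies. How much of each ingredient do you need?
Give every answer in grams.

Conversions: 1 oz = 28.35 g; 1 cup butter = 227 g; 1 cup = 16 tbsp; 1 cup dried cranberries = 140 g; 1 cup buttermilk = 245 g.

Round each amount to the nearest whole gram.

butter: 76 g; dried cranberries: 70 g; buttermilk: 245 g; sliced almonds: 454 g

Scaling factor: 16/6 = 8/3.
butter: 2 tbsp × 8/3 ÷ 16 tbsp/cup × 227 g/cup ≈ 76 g
dried cranberries: 3 tbsp × 8/3 ÷ 16 tbsp/cup × 140 g/cup = 70 g
buttermilk: 6 tbsp × 8/3 ÷ 16 tbsp/cup × 245 g/cup = 245 g
sliced almonds: 6 oz × 8/3 × 28.35 g/oz ≈ 454 g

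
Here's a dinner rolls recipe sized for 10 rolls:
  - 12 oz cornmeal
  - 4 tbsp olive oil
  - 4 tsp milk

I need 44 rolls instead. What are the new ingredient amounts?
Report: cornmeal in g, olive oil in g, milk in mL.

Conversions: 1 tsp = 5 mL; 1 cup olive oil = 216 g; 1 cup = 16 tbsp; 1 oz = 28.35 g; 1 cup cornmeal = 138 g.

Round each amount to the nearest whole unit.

Scaling factor: 44/10 = 22/5 = 4.4.
cornmeal: 12 oz × 22/5 × 28.35 g/oz ≈ 1497 g
olive oil: 4 tbsp × 22/5 ÷ 16 tbsp/cup × 216 g/cup ≈ 238 g
milk: 4 tsp × 22/5 × 5 mL/tsp = 88 mL

cornmeal: 1497 g; olive oil: 238 g; milk: 88 mL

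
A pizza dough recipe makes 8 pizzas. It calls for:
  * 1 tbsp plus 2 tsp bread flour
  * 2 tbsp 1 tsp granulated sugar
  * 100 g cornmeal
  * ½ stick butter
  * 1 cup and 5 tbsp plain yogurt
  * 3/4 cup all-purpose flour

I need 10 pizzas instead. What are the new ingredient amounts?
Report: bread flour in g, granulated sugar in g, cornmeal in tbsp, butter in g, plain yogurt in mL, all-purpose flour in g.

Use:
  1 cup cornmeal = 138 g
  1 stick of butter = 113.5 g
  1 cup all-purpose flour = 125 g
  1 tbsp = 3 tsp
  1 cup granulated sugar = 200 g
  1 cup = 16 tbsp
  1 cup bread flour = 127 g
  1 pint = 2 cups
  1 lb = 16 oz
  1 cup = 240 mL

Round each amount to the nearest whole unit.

bread flour: 17 g; granulated sugar: 36 g; cornmeal: 14 tbsp; butter: 71 g; plain yogurt: 394 mL; all-purpose flour: 117 g

Scaling factor: 10/8 = 5/4 = 1.25.
bread flour: (1 tbsp + 2 tsp = 5/3 tbsp) × 5/4 ÷ 16 tbsp/cup × 127 g/cup ≈ 17 g
granulated sugar: (2 tbsp + 1 tsp = 7/3 tbsp) × 5/4 ÷ 16 tbsp/cup × 200 g/cup ≈ 36 g
cornmeal: 100 g × 5/4 ÷ 138 g/cup × 16 tbsp/cup ≈ 14 tbsp
butter: 0.5 stick × 5/4 × 113.5 g/stick ≈ 71 g
plain yogurt: (1 cup + 5 tbsp = 1.3125 cup) × 5/4 × 240 mL/cup ≈ 394 mL
all-purpose flour: 0.75 cup × 5/4 × 125 g/cup ≈ 117 g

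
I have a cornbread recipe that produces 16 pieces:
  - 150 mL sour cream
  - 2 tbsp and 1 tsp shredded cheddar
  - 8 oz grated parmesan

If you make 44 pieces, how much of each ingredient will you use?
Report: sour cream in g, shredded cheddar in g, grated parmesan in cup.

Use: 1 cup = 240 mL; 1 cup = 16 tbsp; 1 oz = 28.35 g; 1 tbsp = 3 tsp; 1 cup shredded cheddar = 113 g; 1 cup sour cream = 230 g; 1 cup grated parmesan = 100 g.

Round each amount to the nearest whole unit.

Scaling factor: 44/16 = 11/4 = 2.75.
sour cream: 150 mL × 11/4 ÷ 240 mL/cup × 230 g/cup ≈ 395 g
shredded cheddar: (2 tbsp + 1 tsp = 7/3 tbsp) × 11/4 ÷ 16 tbsp/cup × 113 g/cup ≈ 45 g
grated parmesan: 8 oz × 11/4 × 28.35 g/oz ÷ 100 g/cup ≈ 6 cup

sour cream: 395 g; shredded cheddar: 45 g; grated parmesan: 6 cup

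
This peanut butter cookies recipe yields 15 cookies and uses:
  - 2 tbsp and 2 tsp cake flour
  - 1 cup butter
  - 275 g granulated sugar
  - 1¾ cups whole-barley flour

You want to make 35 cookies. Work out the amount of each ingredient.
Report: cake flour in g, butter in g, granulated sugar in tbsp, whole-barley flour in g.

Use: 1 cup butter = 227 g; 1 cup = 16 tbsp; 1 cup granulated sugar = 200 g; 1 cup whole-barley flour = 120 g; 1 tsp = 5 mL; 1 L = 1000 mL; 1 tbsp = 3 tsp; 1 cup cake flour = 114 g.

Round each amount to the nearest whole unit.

cake flour: 44 g; butter: 530 g; granulated sugar: 51 tbsp; whole-barley flour: 490 g

Scaling factor: 35/15 = 7/3.
cake flour: (2 tbsp + 2 tsp = 8/3 tbsp) × 7/3 ÷ 16 tbsp/cup × 114 g/cup ≈ 44 g
butter: 1 cup × 7/3 × 227 g/cup ≈ 530 g
granulated sugar: 275 g × 7/3 ÷ 200 g/cup × 16 tbsp/cup ≈ 51 tbsp
whole-barley flour: 1.75 cup × 7/3 × 120 g/cup = 490 g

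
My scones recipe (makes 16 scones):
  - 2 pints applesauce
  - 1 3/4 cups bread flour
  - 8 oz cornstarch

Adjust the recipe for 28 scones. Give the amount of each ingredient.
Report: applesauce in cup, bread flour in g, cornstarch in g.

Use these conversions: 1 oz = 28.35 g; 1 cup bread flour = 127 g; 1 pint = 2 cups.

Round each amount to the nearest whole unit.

applesauce: 7 cup; bread flour: 389 g; cornstarch: 397 g

Scaling factor: 28/16 = 7/4 = 1.75.
applesauce: 2 pint × 7/4 × 2 cup/pint = 7 cup
bread flour: 1.75 cup × 7/4 × 127 g/cup ≈ 389 g
cornstarch: 8 oz × 7/4 × 28.35 g/oz ≈ 397 g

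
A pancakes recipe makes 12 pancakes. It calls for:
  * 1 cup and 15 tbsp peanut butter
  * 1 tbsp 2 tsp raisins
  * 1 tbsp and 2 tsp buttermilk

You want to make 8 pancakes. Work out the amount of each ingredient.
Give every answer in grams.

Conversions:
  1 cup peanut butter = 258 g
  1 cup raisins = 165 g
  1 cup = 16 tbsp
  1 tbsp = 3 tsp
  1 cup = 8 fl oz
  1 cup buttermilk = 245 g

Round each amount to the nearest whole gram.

Scaling factor: 8/12 = 2/3.
peanut butter: (1 cup + 15 tbsp = 1.9375 cup) × 2/3 × 258 g/cup ≈ 333 g
raisins: (1 tbsp + 2 tsp = 5/3 tbsp) × 2/3 ÷ 16 tbsp/cup × 165 g/cup ≈ 11 g
buttermilk: (1 tbsp + 2 tsp = 5/3 tbsp) × 2/3 ÷ 16 tbsp/cup × 245 g/cup ≈ 17 g

peanut butter: 333 g; raisins: 11 g; buttermilk: 17 g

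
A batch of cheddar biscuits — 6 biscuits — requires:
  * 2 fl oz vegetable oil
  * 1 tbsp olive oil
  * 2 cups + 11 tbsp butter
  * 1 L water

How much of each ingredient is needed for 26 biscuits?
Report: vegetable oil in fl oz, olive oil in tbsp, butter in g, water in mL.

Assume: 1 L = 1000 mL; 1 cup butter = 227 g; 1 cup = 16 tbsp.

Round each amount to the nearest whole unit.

Scaling factor: 26/6 = 13/3.
vegetable oil: 2 fl oz × 13/3 ≈ 9 fl oz
olive oil: 1 tbsp × 13/3 ≈ 4 tbsp
butter: (2 cup + 11 tbsp = 2.6875 cup) × 13/3 × 227 g/cup ≈ 2644 g
water: 1 L × 13/3 × 1000 mL/L ≈ 4333 mL

vegetable oil: 9 fl oz; olive oil: 4 tbsp; butter: 2644 g; water: 4333 mL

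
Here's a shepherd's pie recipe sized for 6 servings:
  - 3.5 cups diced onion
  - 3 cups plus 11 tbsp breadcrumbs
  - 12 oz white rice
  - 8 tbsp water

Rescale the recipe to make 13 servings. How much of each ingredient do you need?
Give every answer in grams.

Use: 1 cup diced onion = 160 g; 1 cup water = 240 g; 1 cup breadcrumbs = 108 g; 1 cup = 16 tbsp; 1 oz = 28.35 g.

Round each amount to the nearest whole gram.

diced onion: 1213 g; breadcrumbs: 863 g; white rice: 737 g; water: 260 g

Scaling factor: 13/6.
diced onion: 3.5 cup × 13/6 × 160 g/cup ≈ 1213 g
breadcrumbs: (3 cup + 11 tbsp = 3.6875 cup) × 13/6 × 108 g/cup ≈ 863 g
white rice: 12 oz × 13/6 × 28.35 g/oz ≈ 737 g
water: 8 tbsp × 13/6 ÷ 16 tbsp/cup × 240 g/cup = 260 g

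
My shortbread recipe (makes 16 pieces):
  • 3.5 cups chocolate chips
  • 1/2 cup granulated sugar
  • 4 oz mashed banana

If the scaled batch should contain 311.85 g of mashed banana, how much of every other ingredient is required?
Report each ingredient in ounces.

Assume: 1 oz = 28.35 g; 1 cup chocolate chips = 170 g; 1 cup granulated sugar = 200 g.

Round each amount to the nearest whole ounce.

The original recipe has 113.4 g of mashed banana, so the scaling factor is 311.85 ÷ 113.4 = 11/4 = 2.75.
chocolate chips: 3.5 cup × 11/4 × 170 g/cup ÷ 28.35 g/oz ≈ 58 oz
granulated sugar: 0.5 cup × 11/4 × 200 g/cup ÷ 28.35 g/oz ≈ 10 oz

chocolate chips: 58 oz; granulated sugar: 10 oz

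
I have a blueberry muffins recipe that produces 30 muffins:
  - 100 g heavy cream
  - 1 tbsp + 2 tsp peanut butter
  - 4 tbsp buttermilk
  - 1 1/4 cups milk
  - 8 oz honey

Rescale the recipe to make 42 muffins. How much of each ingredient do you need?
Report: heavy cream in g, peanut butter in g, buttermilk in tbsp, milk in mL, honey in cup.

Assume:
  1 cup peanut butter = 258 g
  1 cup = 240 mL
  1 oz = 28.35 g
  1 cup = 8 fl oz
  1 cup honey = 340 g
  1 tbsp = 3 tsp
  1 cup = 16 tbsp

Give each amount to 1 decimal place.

heavy cream: 140.0 g; peanut butter: 37.6 g; buttermilk: 5.6 tbsp; milk: 420.0 mL; honey: 0.9 cup

Scaling factor: 42/30 = 7/5 = 1.4.
heavy cream: 100 g × 7/5 = 140.0 g
peanut butter: (1 tbsp + 2 tsp = 5/3 tbsp) × 7/5 ÷ 16 tbsp/cup × 258 g/cup ≈ 37.6 g
buttermilk: 4 tbsp × 7/5 = 5.6 tbsp
milk: 1.25 cup × 7/5 × 240 mL/cup = 420.0 mL
honey: 8 oz × 7/5 × 28.35 g/oz ÷ 340 g/cup ≈ 0.9 cup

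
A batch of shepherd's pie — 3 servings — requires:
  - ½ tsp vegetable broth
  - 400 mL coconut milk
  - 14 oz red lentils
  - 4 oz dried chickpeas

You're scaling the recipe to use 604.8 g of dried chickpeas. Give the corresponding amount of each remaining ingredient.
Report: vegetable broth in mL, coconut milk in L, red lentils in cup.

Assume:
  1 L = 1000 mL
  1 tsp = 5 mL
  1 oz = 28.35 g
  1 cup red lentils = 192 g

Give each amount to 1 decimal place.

vegetable broth: 13.3 mL; coconut milk: 2.1 L; red lentils: 11.0 cup

The original recipe has 113.4 g of dried chickpeas, so the scaling factor is 604.8 ÷ 113.4 = 16/3.
vegetable broth: 0.5 tsp × 16/3 × 5 mL/tsp ≈ 13.3 mL
coconut milk: 400 mL × 16/3 ÷ 1000 mL/L ≈ 2.1 L
red lentils: 14 oz × 16/3 × 28.35 g/oz ÷ 192 g/cup ≈ 11.0 cup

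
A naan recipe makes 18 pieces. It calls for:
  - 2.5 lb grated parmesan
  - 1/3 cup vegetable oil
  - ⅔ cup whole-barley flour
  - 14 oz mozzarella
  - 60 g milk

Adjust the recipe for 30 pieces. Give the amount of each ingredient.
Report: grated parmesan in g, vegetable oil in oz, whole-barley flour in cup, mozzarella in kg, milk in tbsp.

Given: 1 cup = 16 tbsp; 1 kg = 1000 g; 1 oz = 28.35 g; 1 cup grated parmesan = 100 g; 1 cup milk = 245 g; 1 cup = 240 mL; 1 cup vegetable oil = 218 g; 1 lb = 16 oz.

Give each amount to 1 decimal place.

Scaling factor: 30/18 = 5/3.
grated parmesan: 2.5 lb × 5/3 × 16 oz/lb × 28.35 g/oz = 1890.0 g
vegetable oil: 1/3 cup × 5/3 × 218 g/cup ÷ 28.35 g/oz ≈ 4.3 oz
whole-barley flour: 2/3 cup × 5/3 ≈ 1.1 cup
mozzarella: 14 oz × 5/3 × 28.35 g/oz ÷ 1000 g/kg ≈ 0.7 kg
milk: 60 g × 5/3 ÷ 245 g/cup × 16 tbsp/cup ≈ 6.5 tbsp

grated parmesan: 1890.0 g; vegetable oil: 4.3 oz; whole-barley flour: 1.1 cup; mozzarella: 0.7 kg; milk: 6.5 tbsp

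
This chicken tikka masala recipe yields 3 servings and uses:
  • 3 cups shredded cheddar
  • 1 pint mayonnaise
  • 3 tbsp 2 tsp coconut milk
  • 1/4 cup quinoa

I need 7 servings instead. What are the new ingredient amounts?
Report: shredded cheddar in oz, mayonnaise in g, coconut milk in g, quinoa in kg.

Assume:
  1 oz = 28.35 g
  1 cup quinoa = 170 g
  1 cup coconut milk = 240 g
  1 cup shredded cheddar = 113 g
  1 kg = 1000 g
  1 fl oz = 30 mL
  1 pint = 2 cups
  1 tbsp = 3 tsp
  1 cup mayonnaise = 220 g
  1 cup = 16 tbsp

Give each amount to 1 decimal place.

Scaling factor: 7/3.
shredded cheddar: 3 cup × 7/3 × 113 g/cup ÷ 28.35 g/oz ≈ 27.9 oz
mayonnaise: 1 pint × 7/3 × 2 cup/pint × 220 g/cup ≈ 1026.7 g
coconut milk: (3 tbsp + 2 tsp = 11/3 tbsp) × 7/3 ÷ 16 tbsp/cup × 240 g/cup ≈ 128.3 g
quinoa: 0.25 cup × 7/3 × 170 g/cup ÷ 1000 g/kg ≈ 0.1 kg

shredded cheddar: 27.9 oz; mayonnaise: 1026.7 g; coconut milk: 128.3 g; quinoa: 0.1 kg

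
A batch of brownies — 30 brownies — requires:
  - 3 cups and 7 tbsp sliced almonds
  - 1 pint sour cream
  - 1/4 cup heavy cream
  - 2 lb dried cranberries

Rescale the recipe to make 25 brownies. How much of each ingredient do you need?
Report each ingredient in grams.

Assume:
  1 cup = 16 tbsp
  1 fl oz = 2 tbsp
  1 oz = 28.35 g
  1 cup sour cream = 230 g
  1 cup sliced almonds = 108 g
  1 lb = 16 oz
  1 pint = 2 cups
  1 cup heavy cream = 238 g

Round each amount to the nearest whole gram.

sliced almonds: 309 g; sour cream: 383 g; heavy cream: 50 g; dried cranberries: 756 g

Scaling factor: 25/30 = 5/6.
sliced almonds: (3 cup + 7 tbsp = 3.4375 cup) × 5/6 × 108 g/cup ≈ 309 g
sour cream: 1 pint × 5/6 × 2 cup/pint × 230 g/cup ≈ 383 g
heavy cream: 0.25 cup × 5/6 × 238 g/cup ≈ 50 g
dried cranberries: 2 lb × 5/6 × 16 oz/lb × 28.35 g/oz = 756 g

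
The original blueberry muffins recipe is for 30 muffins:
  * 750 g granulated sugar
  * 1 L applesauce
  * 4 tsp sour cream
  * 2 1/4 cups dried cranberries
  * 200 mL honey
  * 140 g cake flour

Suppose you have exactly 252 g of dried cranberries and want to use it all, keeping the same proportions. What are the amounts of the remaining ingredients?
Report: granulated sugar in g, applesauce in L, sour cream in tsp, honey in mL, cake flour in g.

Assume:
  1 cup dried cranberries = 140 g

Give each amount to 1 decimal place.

The original recipe has 315 g of dried cranberries, so the scaling factor is 252 ÷ 315 = 4/5 = 0.8.
granulated sugar: 750 g × 4/5 = 600.0 g
applesauce: 1 L × 4/5 = 0.8 L
sour cream: 4 tsp × 4/5 = 3.2 tsp
honey: 200 mL × 4/5 = 160.0 mL
cake flour: 140 g × 4/5 = 112.0 g

granulated sugar: 600.0 g; applesauce: 0.8 L; sour cream: 3.2 tsp; honey: 160.0 mL; cake flour: 112.0 g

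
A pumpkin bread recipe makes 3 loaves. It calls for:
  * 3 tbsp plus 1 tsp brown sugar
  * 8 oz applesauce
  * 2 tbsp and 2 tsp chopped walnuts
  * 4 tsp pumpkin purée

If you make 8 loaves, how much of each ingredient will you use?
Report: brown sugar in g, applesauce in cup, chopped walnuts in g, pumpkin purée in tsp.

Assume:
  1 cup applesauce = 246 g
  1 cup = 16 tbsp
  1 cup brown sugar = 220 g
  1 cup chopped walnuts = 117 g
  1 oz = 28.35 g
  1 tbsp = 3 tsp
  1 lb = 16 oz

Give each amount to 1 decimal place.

Scaling factor: 8/3.
brown sugar: (3 tbsp + 1 tsp = 10/3 tbsp) × 8/3 ÷ 16 tbsp/cup × 220 g/cup ≈ 122.2 g
applesauce: 8 oz × 8/3 × 28.35 g/oz ÷ 246 g/cup ≈ 2.5 cup
chopped walnuts: (2 tbsp + 2 tsp = 8/3 tbsp) × 8/3 ÷ 16 tbsp/cup × 117 g/cup = 52.0 g
pumpkin purée: 4 tsp × 8/3 ≈ 10.7 tsp

brown sugar: 122.2 g; applesauce: 2.5 cup; chopped walnuts: 52.0 g; pumpkin purée: 10.7 tsp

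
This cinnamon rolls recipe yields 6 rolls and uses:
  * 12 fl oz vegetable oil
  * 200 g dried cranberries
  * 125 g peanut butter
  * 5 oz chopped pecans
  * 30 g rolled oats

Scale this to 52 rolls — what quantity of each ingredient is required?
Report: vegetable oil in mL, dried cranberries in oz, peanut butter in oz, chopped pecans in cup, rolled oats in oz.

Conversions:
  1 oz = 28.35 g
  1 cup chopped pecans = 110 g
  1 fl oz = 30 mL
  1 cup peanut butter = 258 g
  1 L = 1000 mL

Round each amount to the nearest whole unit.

Scaling factor: 52/6 = 26/3.
vegetable oil: 12 fl oz × 26/3 × 30 mL/fl oz = 3120 mL
dried cranberries: 200 g × 26/3 ÷ 28.35 g/oz ≈ 61 oz
peanut butter: 125 g × 26/3 ÷ 28.35 g/oz ≈ 38 oz
chopped pecans: 5 oz × 26/3 × 28.35 g/oz ÷ 110 g/cup ≈ 11 cup
rolled oats: 30 g × 26/3 ÷ 28.35 g/oz ≈ 9 oz

vegetable oil: 3120 mL; dried cranberries: 61 oz; peanut butter: 38 oz; chopped pecans: 11 cup; rolled oats: 9 oz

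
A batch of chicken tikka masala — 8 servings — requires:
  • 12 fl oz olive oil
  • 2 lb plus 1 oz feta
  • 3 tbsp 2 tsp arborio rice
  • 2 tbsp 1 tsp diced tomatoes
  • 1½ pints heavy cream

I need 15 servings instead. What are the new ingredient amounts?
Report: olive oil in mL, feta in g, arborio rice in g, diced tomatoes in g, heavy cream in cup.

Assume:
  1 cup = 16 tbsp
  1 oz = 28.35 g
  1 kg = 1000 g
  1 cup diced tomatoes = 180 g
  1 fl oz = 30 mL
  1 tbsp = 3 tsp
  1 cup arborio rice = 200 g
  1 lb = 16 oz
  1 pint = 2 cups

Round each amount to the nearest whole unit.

Scaling factor: 15/8 = 1.875.
olive oil: 12 fl oz × 15/8 × 30 mL/fl oz = 675 mL
feta: (2 lb + 1 oz = 2.0625 lb) × 15/8 × 16 oz/lb × 28.35 g/oz ≈ 1754 g
arborio rice: (3 tbsp + 2 tsp = 11/3 tbsp) × 15/8 ÷ 16 tbsp/cup × 200 g/cup ≈ 86 g
diced tomatoes: (2 tbsp + 1 tsp = 7/3 tbsp) × 15/8 ÷ 16 tbsp/cup × 180 g/cup ≈ 49 g
heavy cream: 1.5 pint × 15/8 × 2 cup/pint ≈ 6 cup

olive oil: 675 mL; feta: 1754 g; arborio rice: 86 g; diced tomatoes: 49 g; heavy cream: 6 cup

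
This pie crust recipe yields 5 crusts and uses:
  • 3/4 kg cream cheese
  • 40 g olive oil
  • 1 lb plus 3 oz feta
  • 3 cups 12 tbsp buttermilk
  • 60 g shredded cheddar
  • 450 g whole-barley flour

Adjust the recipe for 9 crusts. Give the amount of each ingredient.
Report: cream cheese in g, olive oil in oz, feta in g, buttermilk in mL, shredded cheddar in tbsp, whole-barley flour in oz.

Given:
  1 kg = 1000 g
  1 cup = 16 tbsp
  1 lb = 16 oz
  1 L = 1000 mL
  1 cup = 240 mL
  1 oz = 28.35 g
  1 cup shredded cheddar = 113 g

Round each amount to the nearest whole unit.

Scaling factor: 9/5 = 1.8.
cream cheese: 0.75 kg × 9/5 × 1000 g/kg = 1350 g
olive oil: 40 g × 9/5 ÷ 28.35 g/oz ≈ 3 oz
feta: (1 lb + 3 oz = 1.1875 lb) × 9/5 × 16 oz/lb × 28.35 g/oz ≈ 970 g
buttermilk: (3 cup + 12 tbsp = 3.75 cup) × 9/5 × 240 mL/cup = 1620 mL
shredded cheddar: 60 g × 9/5 ÷ 113 g/cup × 16 tbsp/cup ≈ 15 tbsp
whole-barley flour: 450 g × 9/5 ÷ 28.35 g/oz ≈ 29 oz

cream cheese: 1350 g; olive oil: 3 oz; feta: 970 g; buttermilk: 1620 mL; shredded cheddar: 15 tbsp; whole-barley flour: 29 oz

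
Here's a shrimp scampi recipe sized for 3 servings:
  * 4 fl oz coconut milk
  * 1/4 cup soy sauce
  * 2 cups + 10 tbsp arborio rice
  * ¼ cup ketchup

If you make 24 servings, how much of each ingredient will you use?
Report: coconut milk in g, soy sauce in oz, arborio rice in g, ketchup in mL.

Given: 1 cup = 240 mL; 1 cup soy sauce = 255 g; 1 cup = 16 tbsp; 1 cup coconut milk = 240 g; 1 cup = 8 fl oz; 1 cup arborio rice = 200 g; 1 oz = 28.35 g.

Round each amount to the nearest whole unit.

Scaling factor: 24/3 = 8.
coconut milk: 4 fl oz × 8 ÷ 8 fl oz/cup × 240 g/cup = 960 g
soy sauce: 0.25 cup × 8 × 255 g/cup ÷ 28.35 g/oz ≈ 18 oz
arborio rice: (2 cup + 10 tbsp = 2.625 cup) × 8 × 200 g/cup = 4200 g
ketchup: 0.25 cup × 8 × 240 mL/cup = 480 mL

coconut milk: 960 g; soy sauce: 18 oz; arborio rice: 4200 g; ketchup: 480 mL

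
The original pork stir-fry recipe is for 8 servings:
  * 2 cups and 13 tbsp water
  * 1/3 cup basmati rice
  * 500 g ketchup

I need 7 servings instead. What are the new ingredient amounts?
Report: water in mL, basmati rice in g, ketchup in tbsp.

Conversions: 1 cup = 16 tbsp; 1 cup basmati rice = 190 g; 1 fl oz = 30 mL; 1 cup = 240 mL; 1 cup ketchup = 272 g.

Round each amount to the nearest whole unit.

Scaling factor: 7/8 = 0.875.
water: (2 cup + 13 tbsp = 2.8125 cup) × 7/8 × 240 mL/cup ≈ 591 mL
basmati rice: 1/3 cup × 7/8 × 190 g/cup ≈ 55 g
ketchup: 500 g × 7/8 ÷ 272 g/cup × 16 tbsp/cup ≈ 26 tbsp

water: 591 mL; basmati rice: 55 g; ketchup: 26 tbsp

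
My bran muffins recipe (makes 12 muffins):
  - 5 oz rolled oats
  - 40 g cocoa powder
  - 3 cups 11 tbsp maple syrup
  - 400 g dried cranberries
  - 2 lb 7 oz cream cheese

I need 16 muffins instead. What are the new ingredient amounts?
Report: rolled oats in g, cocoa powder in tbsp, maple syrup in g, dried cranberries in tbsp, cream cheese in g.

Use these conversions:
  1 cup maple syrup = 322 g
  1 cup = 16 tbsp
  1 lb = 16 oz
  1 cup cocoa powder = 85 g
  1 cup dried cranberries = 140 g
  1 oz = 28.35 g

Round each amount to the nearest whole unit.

rolled oats: 189 g; cocoa powder: 10 tbsp; maple syrup: 1583 g; dried cranberries: 61 tbsp; cream cheese: 1474 g

Scaling factor: 16/12 = 4/3.
rolled oats: 5 oz × 4/3 × 28.35 g/oz = 189 g
cocoa powder: 40 g × 4/3 ÷ 85 g/cup × 16 tbsp/cup ≈ 10 tbsp
maple syrup: (3 cup + 11 tbsp = 3.6875 cup) × 4/3 × 322 g/cup ≈ 1583 g
dried cranberries: 400 g × 4/3 ÷ 140 g/cup × 16 tbsp/cup ≈ 61 tbsp
cream cheese: (2 lb + 7 oz = 2.4375 lb) × 4/3 × 16 oz/lb × 28.35 g/oz ≈ 1474 g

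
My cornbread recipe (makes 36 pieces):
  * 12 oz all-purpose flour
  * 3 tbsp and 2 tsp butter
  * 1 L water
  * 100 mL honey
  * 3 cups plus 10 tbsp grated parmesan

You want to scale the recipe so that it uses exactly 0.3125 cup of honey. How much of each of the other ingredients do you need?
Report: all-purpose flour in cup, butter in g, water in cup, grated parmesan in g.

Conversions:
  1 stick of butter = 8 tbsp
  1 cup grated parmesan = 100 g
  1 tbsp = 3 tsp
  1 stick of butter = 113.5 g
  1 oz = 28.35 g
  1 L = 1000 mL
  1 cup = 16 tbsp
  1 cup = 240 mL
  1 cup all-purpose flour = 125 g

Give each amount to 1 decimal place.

The original recipe has 5/12 cup of honey, so the scaling factor is 0.3125 ÷ 5/12 = 3/4 = 0.75.
all-purpose flour: 12 oz × 3/4 × 28.35 g/oz ÷ 125 g/cup ≈ 2.0 cup
butter: (3 tbsp + 2 tsp = 11/3 tbsp) × 3/4 ÷ 8 tbsp/stick × 113.5 g/stick ≈ 39.0 g
water: 1 L × 3/4 × 1000 mL/L ÷ 240 mL/cup ≈ 3.1 cup
grated parmesan: (3 cup + 10 tbsp = 3.625 cup) × 3/4 × 100 g/cup ≈ 271.9 g

all-purpose flour: 2.0 cup; butter: 39.0 g; water: 3.1 cup; grated parmesan: 271.9 g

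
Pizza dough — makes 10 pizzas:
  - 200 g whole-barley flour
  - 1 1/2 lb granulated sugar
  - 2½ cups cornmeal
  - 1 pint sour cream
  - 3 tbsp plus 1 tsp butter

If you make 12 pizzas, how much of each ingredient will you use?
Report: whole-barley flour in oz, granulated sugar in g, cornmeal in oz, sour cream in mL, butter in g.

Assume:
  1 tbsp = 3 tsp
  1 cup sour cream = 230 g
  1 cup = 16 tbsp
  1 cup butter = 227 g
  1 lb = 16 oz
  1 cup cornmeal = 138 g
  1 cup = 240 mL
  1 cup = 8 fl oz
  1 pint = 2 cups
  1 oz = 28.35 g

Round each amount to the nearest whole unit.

Scaling factor: 12/10 = 6/5 = 1.2.
whole-barley flour: 200 g × 6/5 ÷ 28.35 g/oz ≈ 8 oz
granulated sugar: 1.5 lb × 6/5 × 16 oz/lb × 28.35 g/oz ≈ 816 g
cornmeal: 2.5 cup × 6/5 × 138 g/cup ÷ 28.35 g/oz ≈ 15 oz
sour cream: 1 pint × 6/5 × 2 cup/pint × 240 mL/cup = 576 mL
butter: (3 tbsp + 1 tsp = 10/3 tbsp) × 6/5 ÷ 16 tbsp/cup × 227 g/cup ≈ 57 g

whole-barley flour: 8 oz; granulated sugar: 816 g; cornmeal: 15 oz; sour cream: 576 mL; butter: 57 g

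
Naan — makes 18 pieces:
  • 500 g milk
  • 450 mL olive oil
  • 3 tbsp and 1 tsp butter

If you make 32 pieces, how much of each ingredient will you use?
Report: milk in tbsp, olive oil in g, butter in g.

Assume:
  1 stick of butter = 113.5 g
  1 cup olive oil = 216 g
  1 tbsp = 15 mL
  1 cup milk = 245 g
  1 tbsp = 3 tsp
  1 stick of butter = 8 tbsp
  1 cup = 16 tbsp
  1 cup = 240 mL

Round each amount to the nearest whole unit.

Scaling factor: 32/18 = 16/9.
milk: 500 g × 16/9 ÷ 245 g/cup × 16 tbsp/cup ≈ 58 tbsp
olive oil: 450 mL × 16/9 ÷ 240 mL/cup × 216 g/cup = 720 g
butter: (3 tbsp + 1 tsp = 10/3 tbsp) × 16/9 ÷ 8 tbsp/stick × 113.5 g/stick ≈ 84 g

milk: 58 tbsp; olive oil: 720 g; butter: 84 g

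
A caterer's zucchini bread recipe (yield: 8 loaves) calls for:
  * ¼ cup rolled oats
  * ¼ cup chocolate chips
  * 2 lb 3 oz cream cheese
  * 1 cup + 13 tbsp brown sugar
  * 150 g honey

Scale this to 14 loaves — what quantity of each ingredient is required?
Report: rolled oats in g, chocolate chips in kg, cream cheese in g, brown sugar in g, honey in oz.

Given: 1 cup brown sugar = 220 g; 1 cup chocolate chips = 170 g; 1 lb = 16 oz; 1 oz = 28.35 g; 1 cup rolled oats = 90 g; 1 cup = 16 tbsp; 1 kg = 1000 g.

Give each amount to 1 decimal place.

rolled oats: 39.4 g; chocolate chips: 0.1 kg; cream cheese: 1736.4 g; brown sugar: 697.8 g; honey: 9.3 oz

Scaling factor: 14/8 = 7/4 = 1.75.
rolled oats: 0.25 cup × 7/4 × 90 g/cup ≈ 39.4 g
chocolate chips: 0.25 cup × 7/4 × 170 g/cup ÷ 1000 g/kg ≈ 0.1 kg
cream cheese: (2 lb + 3 oz = 2.1875 lb) × 7/4 × 16 oz/lb × 28.35 g/oz ≈ 1736.4 g
brown sugar: (1 cup + 13 tbsp = 1.8125 cup) × 7/4 × 220 g/cup ≈ 697.8 g
honey: 150 g × 7/4 ÷ 28.35 g/oz ≈ 9.3 oz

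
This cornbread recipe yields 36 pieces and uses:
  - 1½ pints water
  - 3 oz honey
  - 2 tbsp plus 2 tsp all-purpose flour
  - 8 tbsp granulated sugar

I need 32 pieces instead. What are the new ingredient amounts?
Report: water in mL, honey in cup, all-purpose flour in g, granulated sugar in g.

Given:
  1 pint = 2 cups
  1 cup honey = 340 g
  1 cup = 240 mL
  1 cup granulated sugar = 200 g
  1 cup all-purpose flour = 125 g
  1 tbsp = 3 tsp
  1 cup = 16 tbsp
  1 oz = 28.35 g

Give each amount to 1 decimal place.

Scaling factor: 32/36 = 8/9.
water: 1.5 pint × 8/9 × 2 cup/pint × 240 mL/cup = 640.0 mL
honey: 3 oz × 8/9 × 28.35 g/oz ÷ 340 g/cup ≈ 0.2 cup
all-purpose flour: (2 tbsp + 2 tsp = 8/3 tbsp) × 8/9 ÷ 16 tbsp/cup × 125 g/cup ≈ 18.5 g
granulated sugar: 8 tbsp × 8/9 ÷ 16 tbsp/cup × 200 g/cup ≈ 88.9 g

water: 640.0 mL; honey: 0.2 cup; all-purpose flour: 18.5 g; granulated sugar: 88.9 g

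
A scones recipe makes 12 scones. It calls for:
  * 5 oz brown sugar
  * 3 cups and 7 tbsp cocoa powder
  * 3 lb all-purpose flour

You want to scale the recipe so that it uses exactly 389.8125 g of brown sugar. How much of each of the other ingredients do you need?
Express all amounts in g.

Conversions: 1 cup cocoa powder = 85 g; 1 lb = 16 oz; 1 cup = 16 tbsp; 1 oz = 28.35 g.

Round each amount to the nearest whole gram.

cocoa powder: 804 g; all-purpose flour: 3742 g

The original recipe has 141.75 g of brown sugar, so the scaling factor is 389.8125 ÷ 141.75 = 11/4 = 2.75.
cocoa powder: (3 cup + 7 tbsp = 3.4375 cup) × 11/4 × 85 g/cup ≈ 804 g
all-purpose flour: 3 lb × 11/4 × 16 oz/lb × 28.35 g/oz ≈ 3742 g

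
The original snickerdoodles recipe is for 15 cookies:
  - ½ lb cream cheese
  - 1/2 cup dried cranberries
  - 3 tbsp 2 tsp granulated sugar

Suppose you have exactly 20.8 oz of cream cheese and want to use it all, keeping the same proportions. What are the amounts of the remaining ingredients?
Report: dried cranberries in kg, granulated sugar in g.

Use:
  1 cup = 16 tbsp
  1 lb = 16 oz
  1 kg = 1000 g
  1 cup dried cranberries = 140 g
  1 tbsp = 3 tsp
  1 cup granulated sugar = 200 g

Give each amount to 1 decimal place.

The original recipe has 8 oz of cream cheese, so the scaling factor is 20.8 ÷ 8 = 13/5 = 2.6.
dried cranberries: 0.5 cup × 13/5 × 140 g/cup ÷ 1000 g/kg ≈ 0.2 kg
granulated sugar: (3 tbsp + 2 tsp = 11/3 tbsp) × 13/5 ÷ 16 tbsp/cup × 200 g/cup ≈ 119.2 g

dried cranberries: 0.2 kg; granulated sugar: 119.2 g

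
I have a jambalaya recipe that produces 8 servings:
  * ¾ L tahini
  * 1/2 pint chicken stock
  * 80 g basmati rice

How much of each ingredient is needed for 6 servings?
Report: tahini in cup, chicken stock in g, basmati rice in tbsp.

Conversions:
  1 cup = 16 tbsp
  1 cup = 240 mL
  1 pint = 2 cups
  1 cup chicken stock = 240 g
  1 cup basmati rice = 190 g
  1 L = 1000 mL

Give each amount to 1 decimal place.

Scaling factor: 6/8 = 3/4 = 0.75.
tahini: 0.75 L × 3/4 × 1000 mL/L ÷ 240 mL/cup ≈ 2.3 cup
chicken stock: 0.5 pint × 3/4 × 2 cup/pint × 240 g/cup = 180.0 g
basmati rice: 80 g × 3/4 ÷ 190 g/cup × 16 tbsp/cup ≈ 5.1 tbsp

tahini: 2.3 cup; chicken stock: 180.0 g; basmati rice: 5.1 tbsp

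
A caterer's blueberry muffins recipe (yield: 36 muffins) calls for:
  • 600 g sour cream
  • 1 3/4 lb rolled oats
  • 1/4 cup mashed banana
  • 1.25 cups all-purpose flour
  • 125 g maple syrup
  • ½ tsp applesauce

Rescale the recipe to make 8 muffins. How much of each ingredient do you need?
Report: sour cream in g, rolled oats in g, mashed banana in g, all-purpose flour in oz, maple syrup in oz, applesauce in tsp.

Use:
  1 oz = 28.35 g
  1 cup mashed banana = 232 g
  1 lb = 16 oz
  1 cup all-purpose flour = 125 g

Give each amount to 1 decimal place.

sour cream: 133.3 g; rolled oats: 176.4 g; mashed banana: 12.9 g; all-purpose flour: 1.2 oz; maple syrup: 1.0 oz; applesauce: 0.1 tsp

Scaling factor: 8/36 = 2/9.
sour cream: 600 g × 2/9 ≈ 133.3 g
rolled oats: 1.75 lb × 2/9 × 16 oz/lb × 28.35 g/oz = 176.4 g
mashed banana: 0.25 cup × 2/9 × 232 g/cup ≈ 12.9 g
all-purpose flour: 1.25 cup × 2/9 × 125 g/cup ÷ 28.35 g/oz ≈ 1.2 oz
maple syrup: 125 g × 2/9 ÷ 28.35 g/oz ≈ 1.0 oz
applesauce: 0.5 tsp × 2/9 ≈ 0.1 tsp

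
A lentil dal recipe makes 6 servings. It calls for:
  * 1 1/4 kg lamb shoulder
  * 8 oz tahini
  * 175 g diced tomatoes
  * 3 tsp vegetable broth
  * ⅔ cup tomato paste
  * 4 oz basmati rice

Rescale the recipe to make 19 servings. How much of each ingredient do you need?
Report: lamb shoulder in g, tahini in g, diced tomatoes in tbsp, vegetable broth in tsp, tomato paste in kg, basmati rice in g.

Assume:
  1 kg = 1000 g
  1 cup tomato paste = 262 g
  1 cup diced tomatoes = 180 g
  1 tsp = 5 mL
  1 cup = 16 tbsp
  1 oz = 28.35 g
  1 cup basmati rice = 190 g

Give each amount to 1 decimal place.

lamb shoulder: 3958.3 g; tahini: 718.2 g; diced tomatoes: 49.3 tbsp; vegetable broth: 9.5 tsp; tomato paste: 0.6 kg; basmati rice: 359.1 g

Scaling factor: 19/6.
lamb shoulder: 1.25 kg × 19/6 × 1000 g/kg ≈ 3958.3 g
tahini: 8 oz × 19/6 × 28.35 g/oz = 718.2 g
diced tomatoes: 175 g × 19/6 ÷ 180 g/cup × 16 tbsp/cup ≈ 49.3 tbsp
vegetable broth: 3 tsp × 19/6 = 9.5 tsp
tomato paste: 2/3 cup × 19/6 × 262 g/cup ÷ 1000 g/kg ≈ 0.6 kg
basmati rice: 4 oz × 19/6 × 28.35 g/oz = 359.1 g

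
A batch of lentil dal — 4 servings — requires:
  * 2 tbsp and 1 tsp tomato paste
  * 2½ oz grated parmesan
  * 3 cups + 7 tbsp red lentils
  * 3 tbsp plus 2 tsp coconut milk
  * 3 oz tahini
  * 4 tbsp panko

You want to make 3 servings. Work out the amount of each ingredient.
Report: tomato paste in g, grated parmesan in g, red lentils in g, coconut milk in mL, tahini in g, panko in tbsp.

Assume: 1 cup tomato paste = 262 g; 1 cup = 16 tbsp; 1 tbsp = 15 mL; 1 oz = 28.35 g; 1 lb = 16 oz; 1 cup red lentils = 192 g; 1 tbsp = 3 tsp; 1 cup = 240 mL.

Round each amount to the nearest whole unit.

Scaling factor: 3/4 = 0.75.
tomato paste: (2 tbsp + 1 tsp = 7/3 tbsp) × 3/4 ÷ 16 tbsp/cup × 262 g/cup ≈ 29 g
grated parmesan: 2.5 oz × 3/4 × 28.35 g/oz ≈ 53 g
red lentils: (3 cup + 7 tbsp = 3.4375 cup) × 3/4 × 192 g/cup = 495 g
coconut milk: (3 tbsp + 2 tsp = 11/3 tbsp) × 3/4 × 15 mL/tbsp ≈ 41 mL
tahini: 3 oz × 3/4 × 28.35 g/oz ≈ 64 g
panko: 4 tbsp × 3/4 = 3 tbsp

tomato paste: 29 g; grated parmesan: 53 g; red lentils: 495 g; coconut milk: 41 mL; tahini: 64 g; panko: 3 tbsp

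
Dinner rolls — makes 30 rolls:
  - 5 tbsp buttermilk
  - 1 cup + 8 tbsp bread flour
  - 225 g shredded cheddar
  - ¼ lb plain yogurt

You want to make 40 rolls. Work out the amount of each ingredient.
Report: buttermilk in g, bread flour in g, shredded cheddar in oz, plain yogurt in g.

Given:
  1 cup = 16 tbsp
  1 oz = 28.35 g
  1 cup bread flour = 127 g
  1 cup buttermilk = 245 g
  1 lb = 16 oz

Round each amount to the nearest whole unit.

Scaling factor: 40/30 = 4/3.
buttermilk: 5 tbsp × 4/3 ÷ 16 tbsp/cup × 245 g/cup ≈ 102 g
bread flour: (1 cup + 8 tbsp = 1.5 cup) × 4/3 × 127 g/cup = 254 g
shredded cheddar: 225 g × 4/3 ÷ 28.35 g/oz ≈ 11 oz
plain yogurt: 0.25 lb × 4/3 × 16 oz/lb × 28.35 g/oz ≈ 151 g

buttermilk: 102 g; bread flour: 254 g; shredded cheddar: 11 oz; plain yogurt: 151 g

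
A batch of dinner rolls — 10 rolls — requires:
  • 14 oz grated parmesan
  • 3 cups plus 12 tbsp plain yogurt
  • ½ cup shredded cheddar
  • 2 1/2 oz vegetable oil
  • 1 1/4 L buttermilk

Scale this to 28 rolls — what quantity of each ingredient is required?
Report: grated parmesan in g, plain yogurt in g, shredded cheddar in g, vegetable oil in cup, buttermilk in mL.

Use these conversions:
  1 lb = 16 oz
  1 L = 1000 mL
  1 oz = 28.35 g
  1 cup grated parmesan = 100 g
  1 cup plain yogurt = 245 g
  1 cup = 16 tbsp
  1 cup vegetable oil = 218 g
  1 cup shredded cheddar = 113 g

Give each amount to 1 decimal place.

Scaling factor: 28/10 = 14/5 = 2.8.
grated parmesan: 14 oz × 14/5 × 28.35 g/oz ≈ 1111.3 g
plain yogurt: (3 cup + 12 tbsp = 3.75 cup) × 14/5 × 245 g/cup = 2572.5 g
shredded cheddar: 0.5 cup × 14/5 × 113 g/cup = 158.2 g
vegetable oil: 2.5 oz × 14/5 × 28.35 g/oz ÷ 218 g/cup ≈ 0.9 cup
buttermilk: 1.25 L × 14/5 × 1000 mL/L = 3500.0 mL

grated parmesan: 1111.3 g; plain yogurt: 2572.5 g; shredded cheddar: 158.2 g; vegetable oil: 0.9 cup; buttermilk: 3500.0 mL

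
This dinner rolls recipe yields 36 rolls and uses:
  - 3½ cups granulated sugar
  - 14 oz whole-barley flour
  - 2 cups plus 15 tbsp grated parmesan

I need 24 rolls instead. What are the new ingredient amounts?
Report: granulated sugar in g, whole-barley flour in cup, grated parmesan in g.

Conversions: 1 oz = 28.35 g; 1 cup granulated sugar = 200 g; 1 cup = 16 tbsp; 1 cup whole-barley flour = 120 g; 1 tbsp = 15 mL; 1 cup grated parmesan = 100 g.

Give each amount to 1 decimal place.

granulated sugar: 466.7 g; whole-barley flour: 2.2 cup; grated parmesan: 195.8 g

Scaling factor: 24/36 = 2/3.
granulated sugar: 3.5 cup × 2/3 × 200 g/cup ≈ 466.7 g
whole-barley flour: 14 oz × 2/3 × 28.35 g/oz ÷ 120 g/cup ≈ 2.2 cup
grated parmesan: (2 cup + 15 tbsp = 2.9375 cup) × 2/3 × 100 g/cup ≈ 195.8 g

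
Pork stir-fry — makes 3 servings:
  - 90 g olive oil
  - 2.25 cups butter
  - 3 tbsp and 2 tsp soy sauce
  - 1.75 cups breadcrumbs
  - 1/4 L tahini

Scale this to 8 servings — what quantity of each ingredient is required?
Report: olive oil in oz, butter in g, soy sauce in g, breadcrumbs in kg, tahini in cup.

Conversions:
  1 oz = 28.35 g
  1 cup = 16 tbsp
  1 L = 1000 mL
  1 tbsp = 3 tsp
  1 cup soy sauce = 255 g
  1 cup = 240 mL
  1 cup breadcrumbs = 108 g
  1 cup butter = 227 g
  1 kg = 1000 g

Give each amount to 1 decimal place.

Scaling factor: 8/3.
olive oil: 90 g × 8/3 ÷ 28.35 g/oz ≈ 8.5 oz
butter: 2.25 cup × 8/3 × 227 g/cup = 1362.0 g
soy sauce: (3 tbsp + 2 tsp = 11/3 tbsp) × 8/3 ÷ 16 tbsp/cup × 255 g/cup ≈ 155.8 g
breadcrumbs: 1.75 cup × 8/3 × 108 g/cup ÷ 1000 g/kg ≈ 0.5 kg
tahini: 0.25 L × 8/3 × 1000 mL/L ÷ 240 mL/cup ≈ 2.8 cup

olive oil: 8.5 oz; butter: 1362.0 g; soy sauce: 155.8 g; breadcrumbs: 0.5 kg; tahini: 2.8 cup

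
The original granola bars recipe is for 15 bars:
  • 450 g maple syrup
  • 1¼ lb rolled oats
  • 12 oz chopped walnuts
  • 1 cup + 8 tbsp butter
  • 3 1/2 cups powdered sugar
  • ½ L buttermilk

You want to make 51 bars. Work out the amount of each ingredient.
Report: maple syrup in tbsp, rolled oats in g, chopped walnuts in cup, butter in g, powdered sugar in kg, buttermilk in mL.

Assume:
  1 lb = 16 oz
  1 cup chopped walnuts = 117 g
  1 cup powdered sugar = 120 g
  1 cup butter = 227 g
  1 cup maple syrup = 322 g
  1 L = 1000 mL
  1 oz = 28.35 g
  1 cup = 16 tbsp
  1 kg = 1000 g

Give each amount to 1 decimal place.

maple syrup: 76.0 tbsp; rolled oats: 1927.8 g; chopped walnuts: 9.9 cup; butter: 1157.7 g; powdered sugar: 1.4 kg; buttermilk: 1700.0 mL

Scaling factor: 51/15 = 17/5 = 3.4.
maple syrup: 450 g × 17/5 ÷ 322 g/cup × 16 tbsp/cup ≈ 76.0 tbsp
rolled oats: 1.25 lb × 17/5 × 16 oz/lb × 28.35 g/oz = 1927.8 g
chopped walnuts: 12 oz × 17/5 × 28.35 g/oz ÷ 117 g/cup ≈ 9.9 cup
butter: (1 cup + 8 tbsp = 1.5 cup) × 17/5 × 227 g/cup = 1157.7 g
powdered sugar: 3.5 cup × 17/5 × 120 g/cup ÷ 1000 g/kg ≈ 1.4 kg
buttermilk: 0.5 L × 17/5 × 1000 mL/L = 1700.0 mL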